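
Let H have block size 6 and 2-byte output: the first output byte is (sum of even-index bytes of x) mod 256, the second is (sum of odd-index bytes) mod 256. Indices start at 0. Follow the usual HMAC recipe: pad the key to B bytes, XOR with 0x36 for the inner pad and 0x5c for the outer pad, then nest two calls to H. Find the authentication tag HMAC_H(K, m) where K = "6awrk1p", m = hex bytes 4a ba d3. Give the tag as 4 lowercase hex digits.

d368

Key "6awrk1p" = 36 61 77 72 6b 31 70 is 7 bytes > B = 6, so hash it first: H(key) = 88 04, then zero-pad to 6 bytes: K' = 88 04 00 00 00 00.
K' ⊕ ipad = be 32 36 36 36 36.  K' ⊕ opad = d4 58 5c 5c 5c 5c.
Inner input = (K'⊕ipad) ∥ m = be 32 36 36 36 36 ∥ 4a ba d3.
Inner hash: even-index sum = 583 mod 256 = 71; odd-index sum = 344 mod 256 = 88 → 47 58.
Outer input = (K'⊕opad) ∥ inner = d4 58 5c 5c 5c 5c ∥ 47 58.
Outer hash (tag): even-index sum = 467 mod 256 = 211; odd-index sum = 360 mod 256 = 104 → d3 68.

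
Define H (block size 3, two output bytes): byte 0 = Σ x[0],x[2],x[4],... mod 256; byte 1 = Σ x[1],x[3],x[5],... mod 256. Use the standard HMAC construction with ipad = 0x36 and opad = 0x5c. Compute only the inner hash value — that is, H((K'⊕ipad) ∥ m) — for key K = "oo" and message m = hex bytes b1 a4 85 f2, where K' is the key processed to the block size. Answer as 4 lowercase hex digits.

Key "oo" = 6f 6f is 2 bytes ≤ B = 3; zero-pad to 3 bytes: K' = 6f 6f 00.
K' ⊕ ipad = 59 59 36.
Inner input = 59 59 36 ∥ b1 a4 85 f2.
Inner hash: even-index sum = 549 mod 256 = 37; odd-index sum = 399 mod 256 = 143 → 25 8f.

258f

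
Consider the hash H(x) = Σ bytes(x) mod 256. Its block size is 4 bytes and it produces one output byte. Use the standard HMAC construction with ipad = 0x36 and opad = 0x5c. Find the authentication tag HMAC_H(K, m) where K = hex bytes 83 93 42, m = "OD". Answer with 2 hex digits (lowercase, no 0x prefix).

Key hex bytes 83 93 42 is 3 bytes ≤ B = 4; zero-pad to 4 bytes: K' = 83 93 42 00.
K' ⊕ ipad = b5 a5 74 36.  K' ⊕ opad = df cf 1e 5c.
Inner input = (K'⊕ipad) ∥ m = b5 a5 74 36 ∥ 4f 44.
Inner hash: sum = 181+165+116+54+79+68 = 663; mod 256 = 151 → 97.
Outer input = (K'⊕opad) ∥ inner = df cf 1e 5c ∥ 97.
Outer hash (tag): sum = 223+207+30+92+151 = 703; mod 256 = 191 → bf.

bf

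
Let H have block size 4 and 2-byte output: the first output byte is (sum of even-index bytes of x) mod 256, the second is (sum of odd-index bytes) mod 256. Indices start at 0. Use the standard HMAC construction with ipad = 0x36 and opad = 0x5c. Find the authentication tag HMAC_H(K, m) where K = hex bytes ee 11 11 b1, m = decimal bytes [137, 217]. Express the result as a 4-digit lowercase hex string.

87c1

Key hex bytes ee 11 11 b1 is exactly B = 4 bytes: K' = ee 11 11 b1.
K' ⊕ ipad = d8 27 27 87.  K' ⊕ opad = b2 4d 4d ed.
Inner input = (K'⊕ipad) ∥ m = d8 27 27 87 ∥ 89 d9.
Inner hash: even-index sum = 392 mod 256 = 136; odd-index sum = 391 mod 256 = 135 → 88 87.
Outer input = (K'⊕opad) ∥ inner = b2 4d 4d ed ∥ 88 87.
Outer hash (tag): even-index sum = 391 mod 256 = 135; odd-index sum = 449 mod 256 = 193 → 87 c1.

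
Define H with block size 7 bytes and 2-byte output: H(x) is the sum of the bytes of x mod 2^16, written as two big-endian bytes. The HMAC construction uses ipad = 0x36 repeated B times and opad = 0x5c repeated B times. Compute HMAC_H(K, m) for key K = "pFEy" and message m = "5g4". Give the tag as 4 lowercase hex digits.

Key "pFEy" = 70 46 45 79 is 4 bytes ≤ B = 7; zero-pad to 7 bytes: K' = 70 46 45 79 00 00 00.
K' ⊕ ipad = 46 70 73 4f 36 36 36.  K' ⊕ opad = 2c 1a 19 25 5c 5c 5c.
Inner input = (K'⊕ipad) ∥ m = 46 70 73 4f 36 36 36 ∥ 35 67 34.
Inner hash: sum = 70+112+115+79+54+54+54+53+103+52 = 746 → 02 ea.
Outer input = (K'⊕opad) ∥ inner = 2c 1a 19 25 5c 5c 5c ∥ 02 ea.
Outer hash (tag): sum = 44+26+25+37+92+92+92+2+234 = 644 → 02 84.

0284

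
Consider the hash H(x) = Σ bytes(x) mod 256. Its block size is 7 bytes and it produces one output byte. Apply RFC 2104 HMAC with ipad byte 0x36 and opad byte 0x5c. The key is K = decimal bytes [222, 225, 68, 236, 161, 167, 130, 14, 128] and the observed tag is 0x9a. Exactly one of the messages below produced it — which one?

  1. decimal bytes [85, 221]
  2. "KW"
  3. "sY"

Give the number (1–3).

2

Key decimal bytes [222, 225, 68, 236, 161, 167, 130, 14, 128] = de e1 44 ec a1 a7 82 0e 80 is 9 bytes > B = 7, so hash it first: H(key) = 47, then zero-pad to 7 bytes: K' = 47 00 00 00 00 00 00.
K' ⊕ ipad = 71 36 36 36 36 36 36; K' ⊕ opad = 1b 5c 5c 5c 5c 5c 5c.
m1: inner = H(71 36 36 36 36 36 36 55 dd) = e7; tag = H(1b 5c 5c 5c 5c 5c 5c e7) = 2a
m2: inner = H(71 36 36 36 36 36 36 4b 57) = 57; tag = H(1b 5c 5c 5c 5c 5c 5c 57) = 9a ← matches
m3: inner = H(71 36 36 36 36 36 36 73 59) = 81; tag = H(1b 5c 5c 5c 5c 5c 5c 81) = c4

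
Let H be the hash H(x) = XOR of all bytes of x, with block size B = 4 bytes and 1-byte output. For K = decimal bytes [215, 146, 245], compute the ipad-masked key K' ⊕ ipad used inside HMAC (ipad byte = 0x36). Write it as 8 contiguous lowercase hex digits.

Key decimal bytes [215, 146, 245] = d7 92 f5 is 3 bytes ≤ B = 4; zero-pad to 4 bytes: K' = d7 92 f5 00.
XOR each byte with 0x36: d7⊕36=e1, 92⊕36=a4, f5⊕36=c3, 00⊕36=36.

e1a4c336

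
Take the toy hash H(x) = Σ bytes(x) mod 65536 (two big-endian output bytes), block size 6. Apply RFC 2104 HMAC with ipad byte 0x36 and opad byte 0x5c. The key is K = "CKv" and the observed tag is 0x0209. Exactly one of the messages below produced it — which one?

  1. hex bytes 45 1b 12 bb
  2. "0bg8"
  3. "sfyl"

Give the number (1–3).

Key "CKv" = 43 4b 76 is 3 bytes ≤ B = 6; zero-pad to 6 bytes: K' = 43 4b 76 00 00 00.
K' ⊕ ipad = 75 7d 40 36 36 36; K' ⊕ opad = 1f 17 2a 5c 5c 5c.
m1: inner = H(75 7d 40 36 36 36 45 1b 12 bb) = 03 01; tag = H(1f 17 2a 5c 5c 5c 03 01) = 0178
m2: inner = H(75 7d 40 36 36 36 30 62 67 38) = 03 05; tag = H(1f 17 2a 5c 5c 5c 03 05) = 017c
m3: inner = H(75 7d 40 36 36 36 73 66 79 6c) = 03 92; tag = H(1f 17 2a 5c 5c 5c 03 92) = 0209 ← matches

3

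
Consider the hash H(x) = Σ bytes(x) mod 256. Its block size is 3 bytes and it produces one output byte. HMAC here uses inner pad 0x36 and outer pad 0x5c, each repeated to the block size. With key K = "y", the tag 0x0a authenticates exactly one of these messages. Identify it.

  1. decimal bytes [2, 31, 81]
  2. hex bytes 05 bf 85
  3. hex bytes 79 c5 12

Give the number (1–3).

1

Key "y" = 79 is 1 byte ≤ B = 3; zero-pad to 3 bytes: K' = 79 00 00.
K' ⊕ ipad = 4f 36 36; K' ⊕ opad = 25 5c 5c.
m1: inner = H(4f 36 36 02 1f 51) = 2d; tag = H(25 5c 5c 2d) = 0a ← matches
m2: inner = H(4f 36 36 05 bf 85) = 04; tag = H(25 5c 5c 04) = e1
m3: inner = H(4f 36 36 79 c5 12) = 0b; tag = H(25 5c 5c 0b) = e8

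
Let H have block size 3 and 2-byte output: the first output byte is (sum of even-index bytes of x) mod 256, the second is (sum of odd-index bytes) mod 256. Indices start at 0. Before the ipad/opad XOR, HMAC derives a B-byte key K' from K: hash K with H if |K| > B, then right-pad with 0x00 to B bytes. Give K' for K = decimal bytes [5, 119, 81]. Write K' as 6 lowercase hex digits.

057751

Key decimal bytes [5, 119, 81] = 05 77 51 is exactly B = 3 bytes: K' = 05 77 51.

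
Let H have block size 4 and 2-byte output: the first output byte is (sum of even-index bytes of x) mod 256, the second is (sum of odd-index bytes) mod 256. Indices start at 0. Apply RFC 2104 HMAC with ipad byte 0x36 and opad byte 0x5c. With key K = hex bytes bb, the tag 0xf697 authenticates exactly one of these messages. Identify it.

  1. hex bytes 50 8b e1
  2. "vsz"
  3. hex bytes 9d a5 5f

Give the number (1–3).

2

Key hex bytes bb is 1 byte ≤ B = 4; zero-pad to 4 bytes: K' = bb 00 00 00.
K' ⊕ ipad = 8d 36 36 36; K' ⊕ opad = e7 5c 5c 5c.
m1: inner = H(8d 36 36 36 50 8b e1) = f4 f7; tag = H(e7 5c 5c 5c f4 f7) = 37af
m2: inner = H(8d 36 36 36 76 73 7a) = b3 df; tag = H(e7 5c 5c 5c b3 df) = f697 ← matches
m3: inner = H(8d 36 36 36 9d a5 5f) = bf 11; tag = H(e7 5c 5c 5c bf 11) = 02c9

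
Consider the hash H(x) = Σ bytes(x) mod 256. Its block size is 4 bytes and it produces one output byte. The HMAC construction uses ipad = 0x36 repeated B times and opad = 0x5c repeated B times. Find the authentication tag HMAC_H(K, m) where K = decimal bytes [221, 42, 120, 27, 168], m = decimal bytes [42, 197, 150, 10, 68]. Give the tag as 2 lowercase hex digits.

Key decimal bytes [221, 42, 120, 27, 168] = dd 2a 78 1b a8 is 5 bytes > B = 4, so hash it first: H(key) = 42, then zero-pad to 4 bytes: K' = 42 00 00 00.
K' ⊕ ipad = 74 36 36 36.  K' ⊕ opad = 1e 5c 5c 5c.
Inner input = (K'⊕ipad) ∥ m = 74 36 36 36 ∥ 2a c5 96 0a 44.
Inner hash: sum = 116+54+54+54+42+197+150+10+68 = 745; mod 256 = 233 → e9.
Outer input = (K'⊕opad) ∥ inner = 1e 5c 5c 5c ∥ e9.
Outer hash (tag): sum = 30+92+92+92+233 = 539; mod 256 = 27 → 1b.

1b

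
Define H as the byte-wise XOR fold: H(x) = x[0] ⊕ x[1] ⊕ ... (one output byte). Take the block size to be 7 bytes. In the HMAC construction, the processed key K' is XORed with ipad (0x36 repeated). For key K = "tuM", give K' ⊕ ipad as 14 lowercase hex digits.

Key "tuM" = 74 75 4d is 3 bytes ≤ B = 7; zero-pad to 7 bytes: K' = 74 75 4d 00 00 00 00.
XOR each byte with 0x36: 74⊕36=42, 75⊕36=43, 4d⊕36=7b, 00⊕36=36, 00⊕36=36, 00⊕36=36, 00⊕36=36.

42437b36363636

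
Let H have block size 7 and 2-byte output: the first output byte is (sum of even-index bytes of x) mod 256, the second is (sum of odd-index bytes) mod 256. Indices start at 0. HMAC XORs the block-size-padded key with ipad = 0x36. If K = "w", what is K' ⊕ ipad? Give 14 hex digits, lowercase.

Key "w" = 77 is 1 byte ≤ B = 7; zero-pad to 7 bytes: K' = 77 00 00 00 00 00 00.
XOR each byte with 0x36: 77⊕36=41, 00⊕36=36, 00⊕36=36, 00⊕36=36, 00⊕36=36, 00⊕36=36, 00⊕36=36.

41363636363636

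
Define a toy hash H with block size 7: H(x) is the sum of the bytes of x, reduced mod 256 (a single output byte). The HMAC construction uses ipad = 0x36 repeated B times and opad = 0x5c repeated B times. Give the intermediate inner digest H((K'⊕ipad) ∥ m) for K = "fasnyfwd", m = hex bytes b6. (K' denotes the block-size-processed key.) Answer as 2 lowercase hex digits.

4e

Key "fasnyfwd" = 66 61 73 6e 79 66 77 64 is 8 bytes > B = 7, so hash it first: H(key) = 62, then zero-pad to 7 bytes: K' = 62 00 00 00 00 00 00.
K' ⊕ ipad = 54 36 36 36 36 36 36.
Inner input = 54 36 36 36 36 36 36 ∥ b6.
Inner hash: sum = 84+54+54+54+54+54+54+182 = 590; mod 256 = 78 → 4e.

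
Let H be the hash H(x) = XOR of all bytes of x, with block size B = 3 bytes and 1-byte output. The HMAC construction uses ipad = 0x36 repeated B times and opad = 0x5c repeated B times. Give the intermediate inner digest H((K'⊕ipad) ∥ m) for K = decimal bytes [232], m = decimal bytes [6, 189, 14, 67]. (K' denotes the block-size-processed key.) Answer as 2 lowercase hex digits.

28

Key decimal bytes [232] = e8 is 1 byte ≤ B = 3; zero-pad to 3 bytes: K' = e8 00 00.
K' ⊕ ipad = de 36 36.
Inner input = de 36 36 ∥ 06 bd 0e 43.
Inner hash: XOR de⊕36⊕36⊕06⊕bd⊕0e⊕43 = 28.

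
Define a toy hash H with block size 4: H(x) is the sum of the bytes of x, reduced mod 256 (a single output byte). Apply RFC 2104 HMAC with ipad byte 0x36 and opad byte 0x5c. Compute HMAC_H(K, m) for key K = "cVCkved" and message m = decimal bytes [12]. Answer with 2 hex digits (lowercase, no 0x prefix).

Key "cVCkved" = 63 56 43 6b 76 65 64 is 7 bytes > B = 4, so hash it first: H(key) = a6, then zero-pad to 4 bytes: K' = a6 00 00 00.
K' ⊕ ipad = 90 36 36 36.  K' ⊕ opad = fa 5c 5c 5c.
Inner input = (K'⊕ipad) ∥ m = 90 36 36 36 ∥ 0c.
Inner hash: sum = 144+54+54+54+12 = 318; mod 256 = 62 → 3e.
Outer input = (K'⊕opad) ∥ inner = fa 5c 5c 5c ∥ 3e.
Outer hash (tag): sum = 250+92+92+92+62 = 588; mod 256 = 76 → 4c.

4c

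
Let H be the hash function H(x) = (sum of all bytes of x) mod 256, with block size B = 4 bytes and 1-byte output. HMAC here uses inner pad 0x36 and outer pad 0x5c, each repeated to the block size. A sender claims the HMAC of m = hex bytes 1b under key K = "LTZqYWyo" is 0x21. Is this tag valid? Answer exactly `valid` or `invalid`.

Key "LTZqYWyo" = 4c 54 5a 71 59 57 79 6f is 8 bytes > B = 4, so hash it first: H(key) = 03, then zero-pad to 4 bytes: K' = 03 00 00 00.
K' ⊕ ipad = 35 36 36 36; K' ⊕ opad = 5f 5c 5c 5c.
Inner hash: sum = 53+54+54+54+27 = 242 → f2.
Outer hash (recomputed tag): sum = 95+92+92+92+242 = 613; mod 256 = 101 → 65.
Recomputed tag = 65; claimed = 21 → mismatch.

invalid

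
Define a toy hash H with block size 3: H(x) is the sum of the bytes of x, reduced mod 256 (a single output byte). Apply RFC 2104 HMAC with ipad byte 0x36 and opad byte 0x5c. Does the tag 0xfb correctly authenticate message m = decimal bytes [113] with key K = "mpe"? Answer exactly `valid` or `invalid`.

Key "mpe" = 6d 70 65 is exactly B = 3 bytes: K' = 6d 70 65.
K' ⊕ ipad = 5b 46 53; K' ⊕ opad = 31 2c 39.
Inner hash: sum = 91+70+83+113 = 357; mod 256 = 101 → 65.
Outer hash (recomputed tag): sum = 49+44+57+101 = 251 → fb.
Recomputed tag = fb; claimed = fb → match.

valid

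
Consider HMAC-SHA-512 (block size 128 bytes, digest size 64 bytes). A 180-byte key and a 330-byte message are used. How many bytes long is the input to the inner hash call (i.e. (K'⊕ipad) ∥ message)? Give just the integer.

Key is 180 > 128 bytes, so it is hashed to 64 bytes then zero-padded to 128: |K'| = 128.
Inner input = (K'⊕ipad) ∥ m → 128 + 330 = 458 bytes.

458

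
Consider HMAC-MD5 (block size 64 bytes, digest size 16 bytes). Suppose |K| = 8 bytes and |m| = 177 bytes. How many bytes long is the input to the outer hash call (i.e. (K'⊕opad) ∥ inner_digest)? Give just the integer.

Key is 8 ≤ 64 bytes, zero-padded: |K'| = 64.
Outer input = (K'⊕opad) ∥ H(inner) → 64 + 16 = 80 bytes.

80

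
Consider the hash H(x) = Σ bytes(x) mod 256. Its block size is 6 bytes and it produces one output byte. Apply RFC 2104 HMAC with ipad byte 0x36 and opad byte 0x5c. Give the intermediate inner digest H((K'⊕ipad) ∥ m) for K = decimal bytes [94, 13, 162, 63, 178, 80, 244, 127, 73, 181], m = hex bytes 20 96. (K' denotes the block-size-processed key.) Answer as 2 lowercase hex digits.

Key decimal bytes [94, 13, 162, 63, 178, 80, 244, 127, 73, 181] = 5e 0d a2 3f b2 50 f4 7f 49 b5 is 10 bytes > B = 6, so hash it first: H(key) = bf, then zero-pad to 6 bytes: K' = bf 00 00 00 00 00.
K' ⊕ ipad = 89 36 36 36 36 36.
Inner input = 89 36 36 36 36 36 ∥ 20 96.
Inner hash: sum = 137+54+54+54+54+54+32+150 = 589; mod 256 = 77 → 4d.

4d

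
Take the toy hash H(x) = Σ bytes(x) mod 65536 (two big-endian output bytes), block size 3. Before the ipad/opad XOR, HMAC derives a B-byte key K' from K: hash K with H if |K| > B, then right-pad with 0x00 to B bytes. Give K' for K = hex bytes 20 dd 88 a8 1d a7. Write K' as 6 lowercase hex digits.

02f100

|K| = 6 > B = 3, so first hash the key.
H(K): sum = 32+221+136+168+29+167 = 753 → 02 f1.
Zero-pad H(K) = 02 f1 to 3 bytes: K' = 02 f1 00.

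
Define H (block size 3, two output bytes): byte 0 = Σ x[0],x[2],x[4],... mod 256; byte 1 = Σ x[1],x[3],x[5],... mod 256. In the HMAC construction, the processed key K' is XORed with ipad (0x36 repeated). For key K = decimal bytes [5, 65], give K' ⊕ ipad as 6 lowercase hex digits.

337736

Key decimal bytes [5, 65] = 05 41 is 2 bytes ≤ B = 3; zero-pad to 3 bytes: K' = 05 41 00.
XOR each byte with 0x36: 05⊕36=33, 41⊕36=77, 00⊕36=36.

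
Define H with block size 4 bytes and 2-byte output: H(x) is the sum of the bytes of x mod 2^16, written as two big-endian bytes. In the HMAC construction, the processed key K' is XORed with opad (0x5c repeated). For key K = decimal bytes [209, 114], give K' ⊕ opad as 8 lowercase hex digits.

8d2e5c5c

Key decimal bytes [209, 114] = d1 72 is 2 bytes ≤ B = 4; zero-pad to 4 bytes: K' = d1 72 00 00.
XOR each byte with 0x5c: d1⊕5c=8d, 72⊕5c=2e, 00⊕5c=5c, 00⊕5c=5c.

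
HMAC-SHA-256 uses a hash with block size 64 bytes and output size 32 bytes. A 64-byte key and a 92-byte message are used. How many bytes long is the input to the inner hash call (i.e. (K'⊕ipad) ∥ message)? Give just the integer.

156

Key is 64 ≤ 64 bytes, zero-padded: |K'| = 64.
Inner input = (K'⊕ipad) ∥ m → 64 + 92 = 156 bytes.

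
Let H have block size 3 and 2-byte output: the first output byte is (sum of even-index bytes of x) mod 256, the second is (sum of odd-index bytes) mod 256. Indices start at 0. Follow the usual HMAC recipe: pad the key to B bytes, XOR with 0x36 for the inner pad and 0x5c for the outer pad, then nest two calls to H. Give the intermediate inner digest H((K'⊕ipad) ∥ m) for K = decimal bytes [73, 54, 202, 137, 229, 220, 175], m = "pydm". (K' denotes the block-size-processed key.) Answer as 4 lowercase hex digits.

ad81

Key decimal bytes [73, 54, 202, 137, 229, 220, 175] = 49 36 ca 89 e5 dc af is 7 bytes > B = 3, so hash it first: H(key) = a7 9b, then zero-pad to 3 bytes: K' = a7 9b 00.
K' ⊕ ipad = 91 ad 36.
Inner input = 91 ad 36 ∥ 70 79 64 6d.
Inner hash: even-index sum = 429 mod 256 = 173; odd-index sum = 385 mod 256 = 129 → ad 81.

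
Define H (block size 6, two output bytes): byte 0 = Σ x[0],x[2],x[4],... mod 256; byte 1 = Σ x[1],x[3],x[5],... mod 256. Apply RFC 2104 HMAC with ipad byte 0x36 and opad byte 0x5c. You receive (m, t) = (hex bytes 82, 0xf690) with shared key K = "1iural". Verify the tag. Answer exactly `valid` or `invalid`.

Key "1iural" = 31 69 75 72 61 6c is exactly B = 6 bytes: K' = 31 69 75 72 61 6c.
K' ⊕ ipad = 07 5f 43 44 57 5a; K' ⊕ opad = 6d 35 29 2e 3d 30.
Inner hash: even-index sum = 291 mod 256 = 35; odd-index sum = 253 mod 256 = 253 → 23 fd.
Outer hash (recomputed tag): even-index sum = 246 mod 256 = 246; odd-index sum = 400 mod 256 = 144 → f6 90.
Recomputed tag = f690; claimed = f690 → match.

valid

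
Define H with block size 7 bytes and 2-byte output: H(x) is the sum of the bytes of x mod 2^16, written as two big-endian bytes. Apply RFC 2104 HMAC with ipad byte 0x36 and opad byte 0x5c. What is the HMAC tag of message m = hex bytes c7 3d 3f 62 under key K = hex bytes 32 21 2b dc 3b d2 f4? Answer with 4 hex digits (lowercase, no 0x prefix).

Key hex bytes 32 21 2b dc 3b d2 f4 is exactly B = 7 bytes: K' = 32 21 2b dc 3b d2 f4.
K' ⊕ ipad = 04 17 1d ea 0d e4 c2.  K' ⊕ opad = 6e 7d 77 80 67 8e a8.
Inner input = (K'⊕ipad) ∥ m = 04 17 1d ea 0d e4 c2 ∥ c7 3d 3f 62.
Inner hash: sum = 4+23+29+234+13+228+194+199+61+63+98 = 1146 → 04 7a.
Outer input = (K'⊕opad) ∥ inner = 6e 7d 77 80 67 8e a8 ∥ 04 7a.
Outer hash (tag): sum = 110+125+119+128+103+142+168+4+122 = 1021 → 03 fd.

03fd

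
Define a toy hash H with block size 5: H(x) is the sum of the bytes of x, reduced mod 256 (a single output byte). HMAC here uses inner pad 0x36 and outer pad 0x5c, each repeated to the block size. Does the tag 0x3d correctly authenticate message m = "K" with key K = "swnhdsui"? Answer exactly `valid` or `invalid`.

invalid

Key "swnhdsui" = 73 77 6e 68 64 73 75 69 is 8 bytes > B = 5, so hash it first: H(key) = 75, then zero-pad to 5 bytes: K' = 75 00 00 00 00.
K' ⊕ ipad = 43 36 36 36 36; K' ⊕ opad = 29 5c 5c 5c 5c.
Inner hash: sum = 67+54+54+54+54+75 = 358; mod 256 = 102 → 66.
Outer hash (recomputed tag): sum = 41+92+92+92+92+102 = 511; mod 256 = 255 → ff.
Recomputed tag = ff; claimed = 3d → mismatch.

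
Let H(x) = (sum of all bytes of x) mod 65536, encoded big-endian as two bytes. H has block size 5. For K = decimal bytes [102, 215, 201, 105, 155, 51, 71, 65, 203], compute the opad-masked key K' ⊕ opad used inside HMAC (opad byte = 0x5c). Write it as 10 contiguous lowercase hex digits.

58cc5c5c5c

Key decimal bytes [102, 215, 201, 105, 155, 51, 71, 65, 203] = 66 d7 c9 69 9b 33 47 41 cb is 9 bytes > B = 5, so hash it first: H(key) = 04 90, then zero-pad to 5 bytes: K' = 04 90 00 00 00.
XOR each byte with 0x5c: 04⊕5c=58, 90⊕5c=cc, 00⊕5c=5c, 00⊕5c=5c, 00⊕5c=5c.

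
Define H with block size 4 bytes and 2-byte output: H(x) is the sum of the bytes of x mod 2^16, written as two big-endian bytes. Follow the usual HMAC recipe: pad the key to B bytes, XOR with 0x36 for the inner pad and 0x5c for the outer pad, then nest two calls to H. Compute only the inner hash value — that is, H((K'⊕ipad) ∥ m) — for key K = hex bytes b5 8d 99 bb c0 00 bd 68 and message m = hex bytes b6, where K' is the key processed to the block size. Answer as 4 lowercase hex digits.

Key hex bytes b5 8d 99 bb c0 00 bd 68 is 8 bytes > B = 4, so hash it first: H(key) = 04 7b, then zero-pad to 4 bytes: K' = 04 7b 00 00.
K' ⊕ ipad = 32 4d 36 36.
Inner input = 32 4d 36 36 ∥ b6.
Inner hash: sum = 50+77+54+54+182 = 417 → 01 a1.

01a1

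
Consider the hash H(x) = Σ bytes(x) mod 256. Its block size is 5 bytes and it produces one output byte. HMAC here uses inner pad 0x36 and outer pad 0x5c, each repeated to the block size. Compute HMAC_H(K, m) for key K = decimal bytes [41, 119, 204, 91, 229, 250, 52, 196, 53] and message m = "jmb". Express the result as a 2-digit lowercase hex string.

f5

Key decimal bytes [41, 119, 204, 91, 229, 250, 52, 196, 53] = 29 77 cc 5b e5 fa 34 c4 35 is 9 bytes > B = 5, so hash it first: H(key) = d3, then zero-pad to 5 bytes: K' = d3 00 00 00 00.
K' ⊕ ipad = e5 36 36 36 36.  K' ⊕ opad = 8f 5c 5c 5c 5c.
Inner input = (K'⊕ipad) ∥ m = e5 36 36 36 36 ∥ 6a 6d 62.
Inner hash: sum = 229+54+54+54+54+106+109+98 = 758; mod 256 = 246 → f6.
Outer input = (K'⊕opad) ∥ inner = 8f 5c 5c 5c 5c ∥ f6.
Outer hash (tag): sum = 143+92+92+92+92+246 = 757; mod 256 = 245 → f5.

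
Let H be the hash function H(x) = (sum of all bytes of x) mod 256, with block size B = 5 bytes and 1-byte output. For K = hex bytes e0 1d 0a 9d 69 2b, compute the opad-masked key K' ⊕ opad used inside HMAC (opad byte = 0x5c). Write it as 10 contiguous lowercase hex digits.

Key hex bytes e0 1d 0a 9d 69 2b is 6 bytes > B = 5, so hash it first: H(key) = 38, then zero-pad to 5 bytes: K' = 38 00 00 00 00.
XOR each byte with 0x5c: 38⊕5c=64, 00⊕5c=5c, 00⊕5c=5c, 00⊕5c=5c, 00⊕5c=5c.

645c5c5c5c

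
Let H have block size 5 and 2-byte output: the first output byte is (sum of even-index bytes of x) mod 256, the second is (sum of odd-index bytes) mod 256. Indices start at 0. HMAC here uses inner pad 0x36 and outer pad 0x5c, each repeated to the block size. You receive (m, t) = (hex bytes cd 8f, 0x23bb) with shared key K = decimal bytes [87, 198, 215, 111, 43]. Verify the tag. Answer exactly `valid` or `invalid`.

Key decimal bytes [87, 198, 215, 111, 43] = 57 c6 d7 6f 2b is exactly B = 5 bytes: K' = 57 c6 d7 6f 2b.
K' ⊕ ipad = 61 f0 e1 59 1d; K' ⊕ opad = 0b 9a 8b 33 77.
Inner hash: even-index sum = 494 mod 256 = 238; odd-index sum = 534 mod 256 = 22 → ee 16.
Outer hash (recomputed tag): even-index sum = 291 mod 256 = 35; odd-index sum = 443 mod 256 = 187 → 23 bb.
Recomputed tag = 23bb; claimed = 23bb → match.

valid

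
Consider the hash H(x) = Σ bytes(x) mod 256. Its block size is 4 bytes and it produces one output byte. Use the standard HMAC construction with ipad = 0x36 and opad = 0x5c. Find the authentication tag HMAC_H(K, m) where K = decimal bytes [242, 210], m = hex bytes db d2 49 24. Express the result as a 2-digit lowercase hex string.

22

Key decimal bytes [242, 210] = f2 d2 is 2 bytes ≤ B = 4; zero-pad to 4 bytes: K' = f2 d2 00 00.
K' ⊕ ipad = c4 e4 36 36.  K' ⊕ opad = ae 8e 5c 5c.
Inner input = (K'⊕ipad) ∥ m = c4 e4 36 36 ∥ db d2 49 24.
Inner hash: sum = 196+228+54+54+219+210+73+36 = 1070; mod 256 = 46 → 2e.
Outer input = (K'⊕opad) ∥ inner = ae 8e 5c 5c ∥ 2e.
Outer hash (tag): sum = 174+142+92+92+46 = 546; mod 256 = 34 → 22.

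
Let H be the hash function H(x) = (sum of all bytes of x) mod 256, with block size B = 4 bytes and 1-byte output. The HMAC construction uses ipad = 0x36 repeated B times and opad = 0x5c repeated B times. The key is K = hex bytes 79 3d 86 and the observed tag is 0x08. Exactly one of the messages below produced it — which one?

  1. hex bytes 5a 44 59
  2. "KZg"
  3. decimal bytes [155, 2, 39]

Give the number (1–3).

2

Key hex bytes 79 3d 86 is 3 bytes ≤ B = 4; zero-pad to 4 bytes: K' = 79 3d 86 00.
K' ⊕ ipad = 4f 0b b0 36; K' ⊕ opad = 25 61 da 5c.
m1: inner = H(4f 0b b0 36 5a 44 59) = 37; tag = H(25 61 da 5c 37) = f3
m2: inner = H(4f 0b b0 36 4b 5a 67) = 4c; tag = H(25 61 da 5c 4c) = 08 ← matches
m3: inner = H(4f 0b b0 36 9b 02 27) = 04; tag = H(25 61 da 5c 04) = c0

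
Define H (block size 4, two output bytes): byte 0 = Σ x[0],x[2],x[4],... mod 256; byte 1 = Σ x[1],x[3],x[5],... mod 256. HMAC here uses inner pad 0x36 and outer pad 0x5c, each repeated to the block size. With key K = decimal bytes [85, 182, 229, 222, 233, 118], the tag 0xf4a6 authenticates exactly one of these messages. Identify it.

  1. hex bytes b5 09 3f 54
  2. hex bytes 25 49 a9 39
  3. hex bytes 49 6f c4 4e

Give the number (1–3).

Key decimal bytes [85, 182, 229, 222, 233, 118] = 55 b6 e5 de e9 76 is 6 bytes > B = 4, so hash it first: H(key) = 23 0a, then zero-pad to 4 bytes: K' = 23 0a 00 00.
K' ⊕ ipad = 15 3c 36 36; K' ⊕ opad = 7f 56 5c 5c.
m1: inner = H(15 3c 36 36 b5 09 3f 54) = 3f cf; tag = H(7f 56 5c 5c 3f cf) = 1a81
m2: inner = H(15 3c 36 36 25 49 a9 39) = 19 f4; tag = H(7f 56 5c 5c 19 f4) = f4a6 ← matches
m3: inner = H(15 3c 36 36 49 6f c4 4e) = 58 2f; tag = H(7f 56 5c 5c 58 2f) = 33e1

2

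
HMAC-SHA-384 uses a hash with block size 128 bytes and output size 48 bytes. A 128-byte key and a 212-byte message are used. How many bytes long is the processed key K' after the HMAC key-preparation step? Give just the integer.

128

Key is 128 ≤ 128 bytes, zero-padded: |K'| = 128.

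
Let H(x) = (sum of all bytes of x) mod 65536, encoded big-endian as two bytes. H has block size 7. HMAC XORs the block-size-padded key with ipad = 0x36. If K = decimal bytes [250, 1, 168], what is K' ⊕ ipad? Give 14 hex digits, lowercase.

cc379e36363636

Key decimal bytes [250, 1, 168] = fa 01 a8 is 3 bytes ≤ B = 7; zero-pad to 7 bytes: K' = fa 01 a8 00 00 00 00.
XOR each byte with 0x36: fa⊕36=cc, 01⊕36=37, a8⊕36=9e, 00⊕36=36, 00⊕36=36, 00⊕36=36, 00⊕36=36.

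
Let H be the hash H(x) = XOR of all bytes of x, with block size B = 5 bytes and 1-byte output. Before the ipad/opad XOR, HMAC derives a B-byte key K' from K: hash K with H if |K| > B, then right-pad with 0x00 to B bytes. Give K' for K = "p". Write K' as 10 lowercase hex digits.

Key "p" = 70 is 1 byte ≤ B = 5; zero-pad to 5 bytes: K' = 70 00 00 00 00.

7000000000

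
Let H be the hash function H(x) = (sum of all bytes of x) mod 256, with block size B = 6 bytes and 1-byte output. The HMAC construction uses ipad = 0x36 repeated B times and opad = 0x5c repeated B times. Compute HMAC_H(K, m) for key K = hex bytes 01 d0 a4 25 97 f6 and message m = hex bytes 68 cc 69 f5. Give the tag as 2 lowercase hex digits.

Key hex bytes 01 d0 a4 25 97 f6 is exactly B = 6 bytes: K' = 01 d0 a4 25 97 f6.
K' ⊕ ipad = 37 e6 92 13 a1 c0.  K' ⊕ opad = 5d 8c f8 79 cb aa.
Inner input = (K'⊕ipad) ∥ m = 37 e6 92 13 a1 c0 ∥ 68 cc 69 f5.
Inner hash: sum = 55+230+146+19+161+192+104+204+105+245 = 1461; mod 256 = 181 → b5.
Outer input = (K'⊕opad) ∥ inner = 5d 8c f8 79 cb aa ∥ b5.
Outer hash (tag): sum = 93+140+248+121+203+170+181 = 1156; mod 256 = 132 → 84.

84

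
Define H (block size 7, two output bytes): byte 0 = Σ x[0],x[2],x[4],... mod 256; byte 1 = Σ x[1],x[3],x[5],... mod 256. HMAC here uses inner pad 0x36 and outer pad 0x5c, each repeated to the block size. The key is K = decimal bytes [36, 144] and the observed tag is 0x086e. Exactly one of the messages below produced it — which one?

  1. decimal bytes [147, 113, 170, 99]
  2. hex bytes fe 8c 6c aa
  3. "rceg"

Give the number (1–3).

2

Key decimal bytes [36, 144] = 24 90 is 2 bytes ≤ B = 7; zero-pad to 7 bytes: K' = 24 90 00 00 00 00 00.
K' ⊕ ipad = 12 a6 36 36 36 36 36; K' ⊕ opad = 78 cc 5c 5c 5c 5c 5c.
m1: inner = H(12 a6 36 36 36 36 36 93 71 aa 63) = 88 4f; tag = H(78 cc 5c 5c 5c 5c 5c 88 4f) = db0c
m2: inner = H(12 a6 36 36 36 36 36 fe 8c 6c aa) = ea 7c; tag = H(78 cc 5c 5c 5c 5c 5c ea 7c) = 086e ← matches
m3: inner = H(12 a6 36 36 36 36 36 72 63 65 67) = 7e e9; tag = H(78 cc 5c 5c 5c 5c 5c 7e e9) = 7502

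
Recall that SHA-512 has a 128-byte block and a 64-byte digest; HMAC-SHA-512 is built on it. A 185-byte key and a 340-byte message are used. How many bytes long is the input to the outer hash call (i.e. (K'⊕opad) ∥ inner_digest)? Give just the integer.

Key is 185 > 128 bytes, so it is hashed to 64 bytes then zero-padded to 128: |K'| = 128.
Outer input = (K'⊕opad) ∥ H(inner) → 128 + 64 = 192 bytes.

192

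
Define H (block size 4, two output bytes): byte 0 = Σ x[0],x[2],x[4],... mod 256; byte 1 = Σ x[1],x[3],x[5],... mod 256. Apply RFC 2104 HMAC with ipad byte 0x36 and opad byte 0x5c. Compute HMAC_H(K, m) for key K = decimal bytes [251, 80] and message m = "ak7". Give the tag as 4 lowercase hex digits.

9e6f

Key decimal bytes [251, 80] = fb 50 is 2 bytes ≤ B = 4; zero-pad to 4 bytes: K' = fb 50 00 00.
K' ⊕ ipad = cd 66 36 36.  K' ⊕ opad = a7 0c 5c 5c.
Inner input = (K'⊕ipad) ∥ m = cd 66 36 36 ∥ 61 6b 37.
Inner hash: even-index sum = 411 mod 256 = 155; odd-index sum = 263 mod 256 = 7 → 9b 07.
Outer input = (K'⊕opad) ∥ inner = a7 0c 5c 5c ∥ 9b 07.
Outer hash (tag): even-index sum = 414 mod 256 = 158; odd-index sum = 111 mod 256 = 111 → 9e 6f.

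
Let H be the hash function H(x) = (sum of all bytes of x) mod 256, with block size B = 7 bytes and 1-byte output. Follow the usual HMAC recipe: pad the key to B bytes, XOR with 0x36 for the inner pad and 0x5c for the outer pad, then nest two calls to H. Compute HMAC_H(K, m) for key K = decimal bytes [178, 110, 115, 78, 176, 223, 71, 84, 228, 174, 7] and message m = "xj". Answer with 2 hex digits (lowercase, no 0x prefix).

d8

Key decimal bytes [178, 110, 115, 78, 176, 223, 71, 84, 228, 174, 7] = b2 6e 73 4e b0 df 47 54 e4 ae 07 is 11 bytes > B = 7, so hash it first: H(key) = a4, then zero-pad to 7 bytes: K' = a4 00 00 00 00 00 00.
K' ⊕ ipad = 92 36 36 36 36 36 36.  K' ⊕ opad = f8 5c 5c 5c 5c 5c 5c.
Inner input = (K'⊕ipad) ∥ m = 92 36 36 36 36 36 36 ∥ 78 6a.
Inner hash: sum = 146+54+54+54+54+54+54+120+106 = 696; mod 256 = 184 → b8.
Outer input = (K'⊕opad) ∥ inner = f8 5c 5c 5c 5c 5c 5c ∥ b8.
Outer hash (tag): sum = 248+92+92+92+92+92+92+184 = 984; mod 256 = 216 → d8.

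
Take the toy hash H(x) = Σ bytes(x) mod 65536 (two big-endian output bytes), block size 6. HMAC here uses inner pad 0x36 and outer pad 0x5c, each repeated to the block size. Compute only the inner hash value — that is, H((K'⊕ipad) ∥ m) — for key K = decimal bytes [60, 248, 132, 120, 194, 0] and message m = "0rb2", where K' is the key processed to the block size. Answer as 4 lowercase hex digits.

0438

Key decimal bytes [60, 248, 132, 120, 194, 0] = 3c f8 84 78 c2 00 is exactly B = 6 bytes: K' = 3c f8 84 78 c2 00.
K' ⊕ ipad = 0a ce b2 4e f4 36.
Inner input = 0a ce b2 4e f4 36 ∥ 30 72 62 32.
Inner hash: sum = 10+206+178+78+244+54+48+114+98+50 = 1080 → 04 38.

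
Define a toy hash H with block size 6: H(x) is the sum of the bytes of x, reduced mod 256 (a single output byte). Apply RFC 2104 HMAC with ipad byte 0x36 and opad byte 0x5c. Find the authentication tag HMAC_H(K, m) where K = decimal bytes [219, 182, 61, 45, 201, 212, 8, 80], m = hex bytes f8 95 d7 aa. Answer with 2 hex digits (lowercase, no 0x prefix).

Key decimal bytes [219, 182, 61, 45, 201, 212, 8, 80] = db b6 3d 2d c9 d4 08 50 is 8 bytes > B = 6, so hash it first: H(key) = f0, then zero-pad to 6 bytes: K' = f0 00 00 00 00 00.
K' ⊕ ipad = c6 36 36 36 36 36.  K' ⊕ opad = ac 5c 5c 5c 5c 5c.
Inner input = (K'⊕ipad) ∥ m = c6 36 36 36 36 36 ∥ f8 95 d7 aa.
Inner hash: sum = 198+54+54+54+54+54+248+149+215+170 = 1250; mod 256 = 226 → e2.
Outer input = (K'⊕opad) ∥ inner = ac 5c 5c 5c 5c 5c ∥ e2.
Outer hash (tag): sum = 172+92+92+92+92+92+226 = 858; mod 256 = 90 → 5a.

5a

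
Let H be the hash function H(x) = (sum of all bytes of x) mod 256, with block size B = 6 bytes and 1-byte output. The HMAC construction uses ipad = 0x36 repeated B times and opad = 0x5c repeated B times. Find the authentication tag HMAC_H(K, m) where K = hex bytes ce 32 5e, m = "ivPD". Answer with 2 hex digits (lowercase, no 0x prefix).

Key hex bytes ce 32 5e is 3 bytes ≤ B = 6; zero-pad to 6 bytes: K' = ce 32 5e 00 00 00.
K' ⊕ ipad = f8 04 68 36 36 36.  K' ⊕ opad = 92 6e 02 5c 5c 5c.
Inner input = (K'⊕ipad) ∥ m = f8 04 68 36 36 36 ∥ 69 76 50 44.
Inner hash: sum = 248+4+104+54+54+54+105+118+80+68 = 889; mod 256 = 121 → 79.
Outer input = (K'⊕opad) ∥ inner = 92 6e 02 5c 5c 5c ∥ 79.
Outer hash (tag): sum = 146+110+2+92+92+92+121 = 655; mod 256 = 143 → 8f.

8f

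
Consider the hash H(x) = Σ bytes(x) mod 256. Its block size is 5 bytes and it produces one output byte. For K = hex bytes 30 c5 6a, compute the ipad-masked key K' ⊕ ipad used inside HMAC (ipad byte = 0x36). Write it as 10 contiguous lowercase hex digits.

06f35c3636

Key hex bytes 30 c5 6a is 3 bytes ≤ B = 5; zero-pad to 5 bytes: K' = 30 c5 6a 00 00.
XOR each byte with 0x36: 30⊕36=06, c5⊕36=f3, 6a⊕36=5c, 00⊕36=36, 00⊕36=36.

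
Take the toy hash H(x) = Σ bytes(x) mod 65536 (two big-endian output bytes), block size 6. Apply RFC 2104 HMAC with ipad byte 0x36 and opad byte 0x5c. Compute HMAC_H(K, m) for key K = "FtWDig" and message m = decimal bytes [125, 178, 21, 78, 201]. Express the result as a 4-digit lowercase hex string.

0169

Key "FtWDig" = 46 74 57 44 69 67 is exactly B = 6 bytes: K' = 46 74 57 44 69 67.
K' ⊕ ipad = 70 42 61 72 5f 51.  K' ⊕ opad = 1a 28 0b 18 35 3b.
Inner input = (K'⊕ipad) ∥ m = 70 42 61 72 5f 51 ∥ 7d b2 15 4e c9.
Inner hash: sum = 112+66+97+114+95+81+125+178+21+78+201 = 1168 → 04 90.
Outer input = (K'⊕opad) ∥ inner = 1a 28 0b 18 35 3b ∥ 04 90.
Outer hash (tag): sum = 26+40+11+24+53+59+4+144 = 361 → 01 69.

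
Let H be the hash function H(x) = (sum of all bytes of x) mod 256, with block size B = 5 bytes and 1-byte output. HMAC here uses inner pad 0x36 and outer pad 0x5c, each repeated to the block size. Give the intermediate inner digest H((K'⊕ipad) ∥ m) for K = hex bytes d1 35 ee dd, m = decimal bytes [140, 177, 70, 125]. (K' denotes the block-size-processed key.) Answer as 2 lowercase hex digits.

Key hex bytes d1 35 ee dd is 4 bytes ≤ B = 5; zero-pad to 5 bytes: K' = d1 35 ee dd 00.
K' ⊕ ipad = e7 03 d8 eb 36.
Inner input = e7 03 d8 eb 36 ∥ 8c b1 46 7d.
Inner hash: sum = 231+3+216+235+54+140+177+70+125 = 1251; mod 256 = 227 → e3.

e3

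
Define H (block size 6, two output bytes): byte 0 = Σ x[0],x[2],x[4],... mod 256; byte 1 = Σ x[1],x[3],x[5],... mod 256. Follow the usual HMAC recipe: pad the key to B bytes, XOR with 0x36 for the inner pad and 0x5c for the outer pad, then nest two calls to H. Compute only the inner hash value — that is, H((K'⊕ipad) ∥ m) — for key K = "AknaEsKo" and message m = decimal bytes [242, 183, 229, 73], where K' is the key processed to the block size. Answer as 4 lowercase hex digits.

4c04

Key "AknaEsKo" = 41 6b 6e 61 45 73 4b 6f is 8 bytes > B = 6, so hash it first: H(key) = 3f ae, then zero-pad to 6 bytes: K' = 3f ae 00 00 00 00.
K' ⊕ ipad = 09 98 36 36 36 36.
Inner input = 09 98 36 36 36 36 ∥ f2 b7 e5 49.
Inner hash: even-index sum = 588 mod 256 = 76; odd-index sum = 516 mod 256 = 4 → 4c 04.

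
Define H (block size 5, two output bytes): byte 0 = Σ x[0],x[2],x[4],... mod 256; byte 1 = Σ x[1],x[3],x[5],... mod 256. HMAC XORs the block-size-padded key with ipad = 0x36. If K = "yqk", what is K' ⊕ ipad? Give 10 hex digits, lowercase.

Key "yqk" = 79 71 6b is 3 bytes ≤ B = 5; zero-pad to 5 bytes: K' = 79 71 6b 00 00.
XOR each byte with 0x36: 79⊕36=4f, 71⊕36=47, 6b⊕36=5d, 00⊕36=36, 00⊕36=36.

4f475d3636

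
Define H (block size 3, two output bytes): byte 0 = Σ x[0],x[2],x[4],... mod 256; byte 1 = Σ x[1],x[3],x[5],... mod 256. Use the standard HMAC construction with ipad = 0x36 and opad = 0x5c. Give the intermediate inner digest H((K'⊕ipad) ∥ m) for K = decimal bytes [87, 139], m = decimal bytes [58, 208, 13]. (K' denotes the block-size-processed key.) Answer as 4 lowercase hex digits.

6704

Key decimal bytes [87, 139] = 57 8b is 2 bytes ≤ B = 3; zero-pad to 3 bytes: K' = 57 8b 00.
K' ⊕ ipad = 61 bd 36.
Inner input = 61 bd 36 ∥ 3a d0 0d.
Inner hash: even-index sum = 359 mod 256 = 103; odd-index sum = 260 mod 256 = 4 → 67 04.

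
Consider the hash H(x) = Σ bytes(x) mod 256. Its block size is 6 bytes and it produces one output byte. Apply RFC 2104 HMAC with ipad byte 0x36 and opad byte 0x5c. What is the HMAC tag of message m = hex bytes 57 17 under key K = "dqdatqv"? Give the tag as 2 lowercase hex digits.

Key "dqdatqv" = 64 71 64 61 74 71 76 is 7 bytes > B = 6, so hash it first: H(key) = f5, then zero-pad to 6 bytes: K' = f5 00 00 00 00 00.
K' ⊕ ipad = c3 36 36 36 36 36.  K' ⊕ opad = a9 5c 5c 5c 5c 5c.
Inner input = (K'⊕ipad) ∥ m = c3 36 36 36 36 36 ∥ 57 17.
Inner hash: sum = 195+54+54+54+54+54+87+23 = 575; mod 256 = 63 → 3f.
Outer input = (K'⊕opad) ∥ inner = a9 5c 5c 5c 5c 5c ∥ 3f.
Outer hash (tag): sum = 169+92+92+92+92+92+63 = 692; mod 256 = 180 → b4.

b4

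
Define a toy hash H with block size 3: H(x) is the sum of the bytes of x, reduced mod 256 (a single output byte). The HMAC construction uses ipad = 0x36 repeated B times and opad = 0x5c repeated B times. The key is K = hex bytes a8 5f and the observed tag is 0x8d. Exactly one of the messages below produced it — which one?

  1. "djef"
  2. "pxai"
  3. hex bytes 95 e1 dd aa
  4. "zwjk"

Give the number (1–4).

3

Key hex bytes a8 5f is 2 bytes ≤ B = 3; zero-pad to 3 bytes: K' = a8 5f 00.
K' ⊕ ipad = 9e 69 36; K' ⊕ opad = f4 03 5c.
m1: inner = H(9e 69 36 64 6a 65 66) = d6; tag = H(f4 03 5c d6) = 29
m2: inner = H(9e 69 36 70 78 61 69) = ef; tag = H(f4 03 5c ef) = 42
m3: inner = H(9e 69 36 95 e1 dd aa) = 3a; tag = H(f4 03 5c 3a) = 8d ← matches
m4: inner = H(9e 69 36 7a 77 6a 6b) = 03; tag = H(f4 03 5c 03) = 56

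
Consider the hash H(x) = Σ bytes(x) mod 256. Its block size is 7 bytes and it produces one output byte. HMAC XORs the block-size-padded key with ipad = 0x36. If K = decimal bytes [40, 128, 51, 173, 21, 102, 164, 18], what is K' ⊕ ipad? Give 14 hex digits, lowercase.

8f363636363636

Key decimal bytes [40, 128, 51, 173, 21, 102, 164, 18] = 28 80 33 ad 15 66 a4 12 is 8 bytes > B = 7, so hash it first: H(key) = b9, then zero-pad to 7 bytes: K' = b9 00 00 00 00 00 00.
XOR each byte with 0x36: b9⊕36=8f, 00⊕36=36, 00⊕36=36, 00⊕36=36, 00⊕36=36, 00⊕36=36, 00⊕36=36.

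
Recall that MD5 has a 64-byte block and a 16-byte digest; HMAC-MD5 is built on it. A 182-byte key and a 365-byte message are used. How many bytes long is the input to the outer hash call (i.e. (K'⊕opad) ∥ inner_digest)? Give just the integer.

Key is 182 > 64 bytes, so it is hashed to 16 bytes then zero-padded to 64: |K'| = 64.
Outer input = (K'⊕opad) ∥ H(inner) → 64 + 16 = 80 bytes.

80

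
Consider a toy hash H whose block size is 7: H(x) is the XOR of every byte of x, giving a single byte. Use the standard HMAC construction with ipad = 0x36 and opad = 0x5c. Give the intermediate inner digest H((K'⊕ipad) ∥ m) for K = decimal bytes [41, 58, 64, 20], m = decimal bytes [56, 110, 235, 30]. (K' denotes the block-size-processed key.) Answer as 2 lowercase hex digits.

Key decimal bytes [41, 58, 64, 20] = 29 3a 40 14 is 4 bytes ≤ B = 7; zero-pad to 7 bytes: K' = 29 3a 40 14 00 00 00.
K' ⊕ ipad = 1f 0c 76 22 36 36 36.
Inner input = 1f 0c 76 22 36 36 36 ∥ 38 6e eb 1e.
Inner hash: XOR 1f⊕0c⊕76⊕22⊕36⊕36⊕36⊕38⊕6e⊕eb⊕1e = d2.

d2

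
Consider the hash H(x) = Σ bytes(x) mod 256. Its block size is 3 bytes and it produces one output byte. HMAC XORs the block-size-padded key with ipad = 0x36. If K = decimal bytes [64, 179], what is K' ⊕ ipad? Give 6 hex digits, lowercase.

Key decimal bytes [64, 179] = 40 b3 is 2 bytes ≤ B = 3; zero-pad to 3 bytes: K' = 40 b3 00.
XOR each byte with 0x36: 40⊕36=76, b3⊕36=85, 00⊕36=36.

768536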